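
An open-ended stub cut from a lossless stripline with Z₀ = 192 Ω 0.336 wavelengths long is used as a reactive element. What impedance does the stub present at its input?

βl = 2π × 0.336 = 121°
tan(βl) = -1.67
For an open-ended stub, Z_in = −jZ_0·cot(βl) = −jZ_0/tan(βl)

Z_in ≈ +j115 Ω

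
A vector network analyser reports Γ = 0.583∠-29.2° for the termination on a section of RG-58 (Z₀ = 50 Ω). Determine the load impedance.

Z_L = Z_0·(1 + Γ)/(1 − Γ) = 50·(1.51 − j0.284)/(0.491 + j0.284)

Z_L ≈ 102 − j88.3 Ω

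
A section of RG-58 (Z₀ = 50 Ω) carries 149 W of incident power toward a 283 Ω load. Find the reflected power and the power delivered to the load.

P_reflected ≈ 72.9 W; P_delivered ≈ 76.1 W

Γ = (283 − 50)/(283 + 50) = 0.7
|Γ|² = 0.49
P_refl = |Γ|²·P_inc = 72.9 W, P_del = (1 − |Γ|²)·P_inc = 76.1 W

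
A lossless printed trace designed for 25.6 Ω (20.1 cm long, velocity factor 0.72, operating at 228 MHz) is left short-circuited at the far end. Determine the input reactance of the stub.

λ = v/f = 0.72·c / 228 MHz = 0.947 m
βl = 2π·l/λ = 2π × 0.212 = 76.4°
tan(βl) = 4.13
For a short-circuited stub, Z_in = jZ_0·tan(βl)

X_in ≈ 106 Ω (inductive)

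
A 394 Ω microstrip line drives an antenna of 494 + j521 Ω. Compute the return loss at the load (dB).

RL ≈ 5.76 dB

Γ = (100 + j521)/(888 + j521), |Γ| = 0.515
RL = −20·log₁₀|Γ| = −20·log₁₀(0.515)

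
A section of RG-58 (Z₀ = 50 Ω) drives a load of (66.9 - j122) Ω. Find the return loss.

RL ≈ 2.75 dB

Γ = (16.9 − j122)/(116.9 − j122), |Γ| = 0.729
RL = −20·log₁₀|Γ| = −20·log₁₀(0.729)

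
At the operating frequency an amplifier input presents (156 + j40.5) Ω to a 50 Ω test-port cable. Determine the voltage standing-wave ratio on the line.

VSWR ≈ 3.35

Γ = (Z_L − Z_0)/(Z_L + Z_0) = (106 + j40.5)/(206 + j40.5)
|Γ| = 113/210 = 0.54
VSWR = (1 + |Γ|)/(1 − |Γ|) = 1.54/0.46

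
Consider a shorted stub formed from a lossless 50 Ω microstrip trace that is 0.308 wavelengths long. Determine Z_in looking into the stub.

βl = 2π × 0.308 = 111°
tan(βl) = -2.62
For a shorted stub, Z_in = jZ_0·tan(βl)

Z_in ≈ −j131 Ω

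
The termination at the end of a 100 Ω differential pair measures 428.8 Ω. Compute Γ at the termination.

Γ = (Z_L − Z_0)/(Z_L + Z_0) = (428.8 − 100)/(428.8 + 100) = 328.8/528.8

Γ = 0.622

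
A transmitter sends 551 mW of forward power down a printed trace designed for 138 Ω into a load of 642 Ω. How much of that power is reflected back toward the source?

Γ = (642 − 138)/(642 + 138) = 0.646
|Γ|² = 0.418
P_refl = |Γ|²·P_inc = 230 mW, P_del = (1 − |Γ|²)·P_inc = 321 mW

P_reflected ≈ 230 mW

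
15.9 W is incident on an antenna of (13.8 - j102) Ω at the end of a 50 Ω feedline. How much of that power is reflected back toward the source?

|Γ| = |(-36.2 − j102)/(63.8 − j102)| = 0.9
|Γ|² = 0.809
P_refl = |Γ|²·P_inc = 12.9 W, P_del = (1 − |Γ|²)·P_inc = 3.03 W

P_reflected ≈ 12.9 W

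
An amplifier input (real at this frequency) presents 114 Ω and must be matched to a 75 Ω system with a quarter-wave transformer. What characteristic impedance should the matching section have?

Z_qwt ≈ 92.5 Ω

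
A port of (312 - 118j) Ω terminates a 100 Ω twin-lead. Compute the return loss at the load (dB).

Γ = (212 − j118)/(412 − j118), |Γ| = 0.566
RL = −20·log₁₀|Γ| = −20·log₁₀(0.566)

RL ≈ 4.94 dB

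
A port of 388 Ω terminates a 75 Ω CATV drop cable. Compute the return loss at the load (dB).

RL ≈ 3.4 dB

Γ = (388 − 75)/(388 + 75) = 0.676
RL = −20·log₁₀|Γ| = −20·log₁₀(0.676)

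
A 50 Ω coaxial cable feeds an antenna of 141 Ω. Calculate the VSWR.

For a purely resistive load, VSWR = R_L/Z_0 or Z_0/R_L (whichever > 1) = 141/50

VSWR ≈ 2.82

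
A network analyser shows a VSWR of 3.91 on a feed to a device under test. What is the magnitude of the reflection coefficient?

|Γ| = (S − 1)/(S + 1) = (3.91 − 1)/(3.91 + 1) = 2.91/4.91

|Γ| ≈ 0.593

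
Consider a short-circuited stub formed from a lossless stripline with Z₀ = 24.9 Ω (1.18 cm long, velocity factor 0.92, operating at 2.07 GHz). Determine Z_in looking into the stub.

λ = v/f = 0.92·c / 2.07 GHz = 0.133 m
βl = 2π·l/λ = 2π × 0.0885 = 31.9°
tan(βl) = 0.621
For a short-circuited stub, Z_in = jZ_0·tan(βl)

Z_in ≈ +j15.5 Ω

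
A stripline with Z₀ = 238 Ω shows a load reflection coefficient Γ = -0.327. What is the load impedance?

Z_L = Z_0·(1 + Γ)/(1 − Γ) = 238·(0.673)/(1.33)

Z_L ≈ 121 Ω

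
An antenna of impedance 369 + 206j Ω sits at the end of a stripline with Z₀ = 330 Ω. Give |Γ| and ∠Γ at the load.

Γ = (Z_L − Z_0)/(Z_L + Z_0) = (39 + j206)/(699 + j206)
|Γ| = 210/729 = 0.288

Γ ≈ 0.288 ∠ 62.9°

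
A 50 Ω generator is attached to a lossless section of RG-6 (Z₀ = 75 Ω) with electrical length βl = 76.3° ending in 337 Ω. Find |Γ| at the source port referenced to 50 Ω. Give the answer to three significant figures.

tan(βl) = 4.1
Z_in = Z_0·(Z_L + jZ_0·tanβl)/(Z_0 + jZ_L·tanβl) = 17.6 − j17.3 Ω
Γ_s = (Z_in − Z_s)/(Z_in + Z_s) = (-32.4 − j17.3)/(67.6 − j17.3), |Γ_s| = 0.526

|Γ| ≈ 0.526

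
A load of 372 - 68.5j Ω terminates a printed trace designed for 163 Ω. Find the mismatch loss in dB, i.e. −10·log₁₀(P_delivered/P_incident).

mismatch loss ≈ 0.79 dB

Γ = (209 − j68.5)/(535 − j68.5), |Γ| = 0.408
|Γ|² = 0.166, so P_del/P_inc = 1 − |Γ|² = 0.834
ML = −10·log₁₀(1 − |Γ|²)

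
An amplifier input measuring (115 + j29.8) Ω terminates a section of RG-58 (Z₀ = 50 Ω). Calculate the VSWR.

VSWR ≈ 2.49

Γ = (Z_L − Z_0)/(Z_L + Z_0) = (65 + j29.8)/(165 + j29.8)
|Γ| = 71.5/168 = 0.426
VSWR = (1 + |Γ|)/(1 − |Γ|) = 1.43/0.574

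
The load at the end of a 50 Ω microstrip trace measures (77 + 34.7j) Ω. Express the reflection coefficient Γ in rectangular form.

Γ = (Z_L − Z_0)/(Z_L + Z_0) = (27 + j34.7)/(127 + j34.7)

Γ ≈ 0.267 + j0.2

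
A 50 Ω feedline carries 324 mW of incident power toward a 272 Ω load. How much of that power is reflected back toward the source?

Γ = (272 − 50)/(272 + 50) = 0.689
|Γ|² = 0.475
P_refl = |Γ|²·P_inc = 154 mW, P_del = (1 − |Γ|²)·P_inc = 170 mW

P_reflected ≈ 154 mW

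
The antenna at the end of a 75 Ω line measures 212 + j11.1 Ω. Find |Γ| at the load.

Γ = (Z_L − Z_0)/(Z_L + Z_0) = (137 + j11.1)/(287 + j11.1)
|Γ| = 137/287

|Γ| ≈ 0.479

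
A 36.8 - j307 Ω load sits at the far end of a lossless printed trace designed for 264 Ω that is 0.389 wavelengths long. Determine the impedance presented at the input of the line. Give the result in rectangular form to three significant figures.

βl = 2π × 0.389 = 140°
tan(βl) = tan(140°) = -0.838
Z_in = Z_0·(Z_L + jZ_0·tanβl)/(Z_0 + jZ_L·tanβl)
     = 264·(36.8 − j528)/(6.76 − j30.8)

Z_in ≈ 4380 − j646 Ω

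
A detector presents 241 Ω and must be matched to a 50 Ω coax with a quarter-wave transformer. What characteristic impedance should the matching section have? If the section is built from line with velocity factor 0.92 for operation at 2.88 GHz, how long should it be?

Z_qwt = √(Z_0·R_L) = √(50 × 241) = √12050
λ = 0.92·c/f = 0.0958 m, so l = λ/4 = 0.024 m

Z_qwt ≈ 110 Ω; length ≈ 2.4 cm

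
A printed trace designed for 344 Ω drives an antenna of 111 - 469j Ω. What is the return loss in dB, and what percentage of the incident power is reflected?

Γ = (-233 − j469)/(455 − j469), |Γ| = 0.801
RL = −20·log₁₀(0.801) = 1.92 dB
P_refl/P_inc = |Γ|² = 0.642

RL ≈ 1.92 dB; 64.2% of incident power reflected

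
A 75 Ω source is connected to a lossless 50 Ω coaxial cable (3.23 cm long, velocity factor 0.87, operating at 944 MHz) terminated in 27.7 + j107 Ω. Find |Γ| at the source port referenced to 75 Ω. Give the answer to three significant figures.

|Γ| ≈ 0.775

λ = v/f = 0.87·c / 944 MHz = 0.276 m
βl = 2π·l/λ = 2π × 0.117 = 42.1°
tan(βl) = 0.902
Z_in = Z_0·(Z_L + jZ_0·tanβl)/(Z_0 + jZ_L·tanβl) = 45 − j139 Ω
Γ_s = (Z_in − Z_s)/(Z_in + Z_s) = (-30 − j139)/(120 − j139), |Γ_s| = 0.775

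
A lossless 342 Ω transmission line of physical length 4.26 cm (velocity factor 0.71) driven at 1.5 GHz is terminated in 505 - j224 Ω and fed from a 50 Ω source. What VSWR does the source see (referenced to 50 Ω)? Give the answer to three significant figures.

λ = v/f = 0.71·c / 1.5 GHz = 0.142 m
βl = 2π·l/λ = 2π × 0.3 = 108°
tan(βl) = -3.08
Z_in = Z_0·(Z_L + jZ_0·tanβl)/(Z_0 + jZ_L·tanβl) = 244 + j166 Ω
Γ_s = (Z_in − Z_s)/(Z_in + Z_s) = (194 + j166)/(294 + j166), |Γ_s| = 0.756
VSWR = (1 + |Γ_s|)/(1 − |Γ_s|)

VSWR ≈ 7.19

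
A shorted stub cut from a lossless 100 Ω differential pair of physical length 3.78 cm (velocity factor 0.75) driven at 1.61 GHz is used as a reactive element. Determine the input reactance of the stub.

X_in ≈ -773 Ω (capacitive)

λ = v/f = 0.75·c / 1.61 GHz = 0.14 m
βl = 2π·l/λ = 2π × 0.27 = 97.4°
tan(βl) = -7.73
For a shorted stub, Z_in = jZ_0·tan(βl)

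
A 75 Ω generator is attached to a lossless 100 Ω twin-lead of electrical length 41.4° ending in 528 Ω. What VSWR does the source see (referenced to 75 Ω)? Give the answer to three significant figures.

VSWR ≈ 5.71

tan(βl) = 0.882
Z_in = Z_0·(Z_L + jZ_0·tanβl)/(Z_0 + jZ_L·tanβl) = 41.4 − j105 Ω
Γ_s = (Z_in − Z_s)/(Z_in + Z_s) = (-33.6 − j105)/(116 − j105), |Γ_s| = 0.702
VSWR = (1 + |Γ_s|)/(1 − |Γ_s|)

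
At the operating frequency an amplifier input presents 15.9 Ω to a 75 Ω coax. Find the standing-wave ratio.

VSWR ≈ 4.72

Γ = (15.9 − 75)/(15.9 + 75) = -0.65
VSWR = (1 + 0.65)/(1 − 0.65)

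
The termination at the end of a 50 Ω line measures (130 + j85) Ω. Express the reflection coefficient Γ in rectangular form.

Γ ≈ 0.546 + j0.215

Γ = (Z_L − Z_0)/(Z_L + Z_0) = (80 + j85)/(180 + j85)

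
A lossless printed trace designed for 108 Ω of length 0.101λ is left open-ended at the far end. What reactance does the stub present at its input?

X_in ≈ -147 Ω (capacitive)

βl = 2π × 0.101 = 36.4°
tan(βl) = 0.736
For an open-ended stub, Z_in = −jZ_0·cot(βl) = −jZ_0/tan(βl)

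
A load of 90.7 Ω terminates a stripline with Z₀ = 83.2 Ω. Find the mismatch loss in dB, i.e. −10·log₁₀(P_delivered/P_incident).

mismatch loss ≈ 0.00809 dB

Γ = (90.7 − 83.2)/(90.7 + 83.2) = 0.0431
|Γ|² = 0.00186, so P_del/P_inc = 1 − |Γ|² = 0.998
ML = −10·log₁₀(1 − |Γ|²)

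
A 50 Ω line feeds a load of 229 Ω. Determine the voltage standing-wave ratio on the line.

VSWR ≈ 4.58

Γ = (229 − 50)/(229 + 50) = 0.642
VSWR = (1 + 0.642)/(1 − 0.642)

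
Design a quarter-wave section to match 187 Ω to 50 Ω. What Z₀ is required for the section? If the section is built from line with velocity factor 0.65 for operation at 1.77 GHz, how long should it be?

Z_qwt ≈ 96.7 Ω; length ≈ 2.75 cm

Z_qwt = √(Z_0·R_L) = √(50 × 187) = √9350
λ = 0.65·c/f = 0.11 m, so l = λ/4 = 0.0275 m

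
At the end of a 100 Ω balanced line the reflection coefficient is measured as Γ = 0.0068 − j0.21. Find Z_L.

Z_L ≈ 92.8 − j40.8 Ω

Z_L = Z_0·(1 + Γ)/(1 − Γ) = 100·(1.01 − j0.21)/(0.993 + j0.21)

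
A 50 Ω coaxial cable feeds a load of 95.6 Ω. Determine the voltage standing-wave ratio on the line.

For a purely resistive load, VSWR = R_L/Z_0 or Z_0/R_L (whichever > 1) = 95.6/50

VSWR ≈ 1.91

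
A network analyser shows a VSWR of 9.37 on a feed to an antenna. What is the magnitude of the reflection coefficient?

|Γ| ≈ 0.807

|Γ| = (S − 1)/(S + 1) = (9.37 − 1)/(9.37 + 1) = 8.37/10.4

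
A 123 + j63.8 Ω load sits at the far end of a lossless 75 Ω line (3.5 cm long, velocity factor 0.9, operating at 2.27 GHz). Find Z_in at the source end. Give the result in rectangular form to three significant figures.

Z_in ≈ 33.4 − j1.74 Ω

λ = v/f = 0.9·c / 2.27 GHz = 0.119 m
βl = 2π·l/λ = 2π × 0.294 = 106°
tan(βl) = tan(106°) = -3.5
Z_in = Z_0·(Z_L + jZ_0·tanβl)/(Z_0 + jZ_L·tanβl)
     = 75·(123 − j199)/(298 − j431)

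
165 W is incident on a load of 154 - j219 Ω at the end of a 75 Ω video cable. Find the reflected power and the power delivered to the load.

P_reflected ≈ 89.1 W; P_delivered ≈ 75.9 W

|Γ| = |(79 − j219)/(229 − j219)| = 0.735
|Γ|² = 0.54
P_refl = |Γ|²·P_inc = 89.1 W, P_del = (1 − |Γ|²)·P_inc = 75.9 W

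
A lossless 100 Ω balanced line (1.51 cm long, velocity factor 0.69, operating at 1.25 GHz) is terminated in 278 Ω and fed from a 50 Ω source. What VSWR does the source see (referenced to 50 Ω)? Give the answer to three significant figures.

VSWR ≈ 4.45

λ = v/f = 0.69·c / 1.25 GHz = 0.166 m
βl = 2π·l/λ = 2π × 0.0912 = 32.8°
tan(βl) = 0.645
Z_in = Z_0·(Z_L + jZ_0·tanβl)/(Z_0 + jZ_L·tanβl) = 93.4 − j103 Ω
Γ_s = (Z_in − Z_s)/(Z_in + Z_s) = (43.4 − j103)/(143 − j103), |Γ_s| = 0.633
VSWR = (1 + |Γ_s|)/(1 − |Γ_s|)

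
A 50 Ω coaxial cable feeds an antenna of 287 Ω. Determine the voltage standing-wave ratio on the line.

Γ = (287 − 50)/(287 + 50) = 0.703
VSWR = (1 + 0.703)/(1 − 0.703)

VSWR ≈ 5.74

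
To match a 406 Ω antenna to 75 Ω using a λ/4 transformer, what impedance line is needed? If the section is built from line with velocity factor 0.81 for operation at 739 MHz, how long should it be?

Z_qwt ≈ 174 Ω; length ≈ 8.22 cm

Z_qwt = √(Z_0·R_L) = √(75 × 406) = √30450
λ = 0.81·c/f = 0.329 m, so l = λ/4 = 0.0822 m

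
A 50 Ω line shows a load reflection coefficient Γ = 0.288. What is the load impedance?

Z_L ≈ 90.4 Ω

Z_L = Z_0·(1 + Γ)/(1 − Γ) = 50·(1.29)/(0.712)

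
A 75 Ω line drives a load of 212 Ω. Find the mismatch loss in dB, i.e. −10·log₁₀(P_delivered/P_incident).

Γ = (212 − 75)/(212 + 75) = 0.477
|Γ|² = 0.228, so P_del/P_inc = 1 − |Γ|² = 0.772
ML = −10·log₁₀(1 − |Γ|²)

mismatch loss ≈ 1.12 dB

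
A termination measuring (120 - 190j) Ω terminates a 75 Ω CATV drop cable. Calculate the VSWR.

Γ = (Z_L − Z_0)/(Z_L + Z_0) = (45 − j190)/(195 − j190)
|Γ| = 195/272 = 0.717
VSWR = (1 + |Γ|)/(1 − |Γ|) = 1.72/0.283

VSWR ≈ 6.07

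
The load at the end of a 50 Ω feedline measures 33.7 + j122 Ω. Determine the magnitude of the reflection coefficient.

|Γ| ≈ 0.832

Γ = (Z_L − Z_0)/(Z_L + Z_0) = (-16.3 + j122)/(83.7 + j122)
|Γ| = 123/148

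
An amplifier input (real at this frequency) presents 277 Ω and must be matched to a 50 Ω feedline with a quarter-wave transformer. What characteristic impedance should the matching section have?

Z_qwt = √(Z_0·R_L) = √(50 × 277) = √13850

Z_qwt ≈ 118 Ω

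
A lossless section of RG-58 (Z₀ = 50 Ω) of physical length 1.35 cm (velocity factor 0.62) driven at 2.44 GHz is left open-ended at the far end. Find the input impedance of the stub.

λ = v/f = 0.62·c / 2.44 GHz = 0.0762 m
βl = 2π·l/λ = 2π × 0.177 = 63.8°
tan(βl) = 2.03
For an open-ended stub, Z_in = −jZ_0·cot(βl) = −jZ_0/tan(βl)

Z_in ≈ −j24.7 Ω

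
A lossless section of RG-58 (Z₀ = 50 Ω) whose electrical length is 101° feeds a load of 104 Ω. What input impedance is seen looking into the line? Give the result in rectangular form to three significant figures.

tan(βl) = tan(101°) = -5.14
Z_in = Z_0·(Z_L + jZ_0·tanβl)/(Z_0 + jZ_L·tanβl)
     = 50·(104 − j257)/(50 − j535)

Z_in ≈ 24.7 + j7.41 Ω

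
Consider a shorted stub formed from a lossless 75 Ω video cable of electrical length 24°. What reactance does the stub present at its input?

X_in ≈ 33.4 Ω (inductive)

tan(βl) = 0.445
For a shorted stub, Z_in = jZ_0·tan(βl)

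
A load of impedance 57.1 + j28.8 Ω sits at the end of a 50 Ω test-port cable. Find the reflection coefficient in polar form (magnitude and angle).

Γ ≈ 0.267 ∠ 61.1°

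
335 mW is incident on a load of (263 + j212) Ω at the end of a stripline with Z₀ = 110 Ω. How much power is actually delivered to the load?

P_delivered ≈ 211 mW

|Γ| = |(153 + j212)/(373 + j212)| = 0.609
|Γ|² = 0.371
P_refl = |Γ|²·P_inc = 124 mW, P_del = (1 − |Γ|²)·P_inc = 211 mW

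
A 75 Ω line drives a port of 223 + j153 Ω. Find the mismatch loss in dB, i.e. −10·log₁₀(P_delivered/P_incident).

Γ = (148 + j153)/(298 + j153), |Γ| = 0.635
|Γ|² = 0.404, so P_del/P_inc = 1 − |Γ|² = 0.596
ML = −10·log₁₀(1 − |Γ|²)

mismatch loss ≈ 2.25 dB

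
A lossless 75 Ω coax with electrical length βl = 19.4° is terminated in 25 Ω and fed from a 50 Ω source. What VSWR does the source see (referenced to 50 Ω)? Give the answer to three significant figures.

VSWR ≈ 2.31

tan(βl) = 0.352
Z_in = Z_0·(Z_L + jZ_0·tanβl)/(Z_0 + jZ_L·tanβl) = 27.7 + j23.2 Ω
Γ_s = (Z_in − Z_s)/(Z_in + Z_s) = (-22.3 + j23.2)/(77.7 + j23.2), |Γ_s| = 0.396
VSWR = (1 + |Γ_s|)/(1 − |Γ_s|)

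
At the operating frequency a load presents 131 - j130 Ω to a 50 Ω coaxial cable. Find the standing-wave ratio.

VSWR ≈ 5.4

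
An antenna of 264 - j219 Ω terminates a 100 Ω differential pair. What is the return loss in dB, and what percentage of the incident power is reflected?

Γ = (164 − j219)/(364 − j219), |Γ| = 0.644
RL = −20·log₁₀(0.644) = 3.82 dB
P_refl/P_inc = |Γ|² = 0.415

RL ≈ 3.82 dB; 41.5% of incident power reflected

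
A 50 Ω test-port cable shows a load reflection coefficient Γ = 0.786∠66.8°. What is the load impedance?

Z_L ≈ 19.1 + j72.4 Ω

Z_L = Z_0·(1 + Γ)/(1 − Γ) = 50·(1.31 + j0.722)/(0.69 − j0.722)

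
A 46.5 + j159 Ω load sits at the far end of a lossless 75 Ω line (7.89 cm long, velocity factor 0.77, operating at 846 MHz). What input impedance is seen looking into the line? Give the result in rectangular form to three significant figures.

Z_in ≈ 8.23 − j12.7 Ω

λ = v/f = 0.77·c / 846 MHz = 0.273 m
βl = 2π·l/λ = 2π × 0.289 = 104°
tan(βl) = tan(104°) = -4
Z_in = Z_0·(Z_L + jZ_0·tanβl)/(Z_0 + jZ_L·tanβl)
     = 75·(46.5 − j141)/(712 − j186)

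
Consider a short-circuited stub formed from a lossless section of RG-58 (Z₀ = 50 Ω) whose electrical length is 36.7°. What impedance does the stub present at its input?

Z_in ≈ +j37.3 Ω

tan(βl) = 0.745
For a short-circuited stub, Z_in = jZ_0·tan(βl)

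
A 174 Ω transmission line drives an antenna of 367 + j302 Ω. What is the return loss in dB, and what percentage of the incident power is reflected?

RL ≈ 4.75 dB; 33.5% of incident power reflected

Γ = (193 + j302)/(541 + j302), |Γ| = 0.578
RL = −20·log₁₀(0.578) = 4.75 dB
P_refl/P_inc = |Γ|² = 0.335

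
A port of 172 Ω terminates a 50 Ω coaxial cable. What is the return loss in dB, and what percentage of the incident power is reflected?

Γ = (172 − 50)/(172 + 50) = 0.55
RL = −20·log₁₀(0.55) = 5.2 dB
P_refl/P_inc = |Γ|² = 0.302

RL ≈ 5.2 dB; 30.2% of incident power reflected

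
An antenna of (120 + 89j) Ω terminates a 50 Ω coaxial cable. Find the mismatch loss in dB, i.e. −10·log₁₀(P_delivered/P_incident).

Γ = (70 + j89)/(170 + j89), |Γ| = 0.59
|Γ|² = 0.348, so P_del/P_inc = 1 − |Γ|² = 0.652
ML = −10·log₁₀(1 − |Γ|²)

mismatch loss ≈ 1.86 dB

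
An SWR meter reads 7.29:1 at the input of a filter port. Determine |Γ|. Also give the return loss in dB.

|Γ| ≈ 0.759; return loss ≈ 2.4 dB

|Γ| = (S − 1)/(S + 1) = (7.29 − 1)/(7.29 + 1) = 6.29/8.29
RL = −20·log₁₀|Γ| = −20·log₁₀(0.759)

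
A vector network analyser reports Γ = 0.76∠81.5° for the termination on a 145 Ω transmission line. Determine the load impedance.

Z_L = Z_0·(1 + Γ)/(1 − Γ) = 145·(1.11 + j0.752)/(0.888 − j0.752)

Z_L ≈ 45.3 + j161 Ω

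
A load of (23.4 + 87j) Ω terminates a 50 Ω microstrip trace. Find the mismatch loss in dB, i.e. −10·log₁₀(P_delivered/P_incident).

Γ = (-26.6 + j87)/(73.4 + j87), |Γ| = 0.799
|Γ|² = 0.639, so P_del/P_inc = 1 − |Γ|² = 0.361
ML = −10·log₁₀(1 − |Γ|²)

mismatch loss ≈ 4.42 dB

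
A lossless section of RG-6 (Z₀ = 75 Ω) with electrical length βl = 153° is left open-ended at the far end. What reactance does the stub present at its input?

X_in ≈ 147 Ω (inductive)

tan(βl) = -0.51
For an open-ended stub, Z_in = −jZ_0·cot(βl) = −jZ_0/tan(βl)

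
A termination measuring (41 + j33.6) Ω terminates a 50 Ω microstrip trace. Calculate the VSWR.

VSWR ≈ 2.12

Γ = (Z_L − Z_0)/(Z_L + Z_0) = (-9 + j33.6)/(91 + j33.6)
|Γ| = 34.8/97 = 0.359
VSWR = (1 + |Γ|)/(1 − |Γ|) = 1.36/0.641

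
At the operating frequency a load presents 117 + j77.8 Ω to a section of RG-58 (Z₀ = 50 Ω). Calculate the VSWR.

VSWR ≈ 3.52

Γ = (Z_L − Z_0)/(Z_L + Z_0) = (67 + j77.8)/(167 + j77.8)
|Γ| = 103/184 = 0.557
VSWR = (1 + |Γ|)/(1 − |Γ|) = 1.56/0.443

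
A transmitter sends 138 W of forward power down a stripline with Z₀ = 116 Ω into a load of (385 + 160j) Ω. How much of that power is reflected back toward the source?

|Γ| = |(269 + j160)/(501 + j160)| = 0.595
|Γ|² = 0.354
P_refl = |Γ|²·P_inc = 48.9 W, P_del = (1 − |Γ|²)·P_inc = 89.1 W

P_reflected ≈ 48.9 W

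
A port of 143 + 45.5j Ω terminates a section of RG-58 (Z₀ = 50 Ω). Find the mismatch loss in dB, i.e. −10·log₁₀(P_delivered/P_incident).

mismatch loss ≈ 1.38 dB

Γ = (93 + j45.5)/(193 + j45.5), |Γ| = 0.522
|Γ|² = 0.273, so P_del/P_inc = 1 − |Γ|² = 0.727
ML = −10·log₁₀(1 − |Γ|²)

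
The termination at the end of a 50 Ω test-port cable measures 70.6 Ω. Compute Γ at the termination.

Γ = (Z_L − Z_0)/(Z_L + Z_0) = (70.6 − 50)/(70.6 + 50) = 20.6/120.6

Γ = 0.171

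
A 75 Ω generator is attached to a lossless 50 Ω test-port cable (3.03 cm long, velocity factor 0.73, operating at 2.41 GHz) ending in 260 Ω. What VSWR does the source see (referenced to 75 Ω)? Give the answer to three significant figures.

λ = v/f = 0.73·c / 2.41 GHz = 0.0909 m
βl = 2π·l/λ = 2π × 0.333 = 120°
tan(βl) = -1.73
Z_in = Z_0·(Z_L + jZ_0·tanβl)/(Z_0 + jZ_L·tanβl) = 12.7 + j27.5 Ω
Γ_s = (Z_in − Z_s)/(Z_in + Z_s) = (-62.3 + j27.5)/(87.7 + j27.5), |Γ_s| = 0.741
VSWR = (1 + |Γ_s|)/(1 − |Γ_s|)

VSWR ≈ 6.73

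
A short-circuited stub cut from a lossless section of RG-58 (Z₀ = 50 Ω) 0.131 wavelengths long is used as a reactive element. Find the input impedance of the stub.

βl = 2π × 0.131 = 47.2°
tan(βl) = 1.08
For a short-circuited stub, Z_in = jZ_0·tan(βl)

Z_in ≈ +j53.9 Ω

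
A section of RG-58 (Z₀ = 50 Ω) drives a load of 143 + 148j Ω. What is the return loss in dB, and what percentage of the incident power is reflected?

RL ≈ 2.87 dB; 51.7% of incident power reflected

Γ = (93 + j148)/(193 + j148), |Γ| = 0.719
RL = −20·log₁₀(0.719) = 2.87 dB
P_refl/P_inc = |Γ|² = 0.517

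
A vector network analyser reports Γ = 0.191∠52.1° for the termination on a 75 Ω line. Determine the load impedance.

Z_L = Z_0·(1 + Γ)/(1 − Γ) = 75·(1.12 + j0.151)/(0.883 − j0.151)

Z_L ≈ 90.1 + j28.2 Ω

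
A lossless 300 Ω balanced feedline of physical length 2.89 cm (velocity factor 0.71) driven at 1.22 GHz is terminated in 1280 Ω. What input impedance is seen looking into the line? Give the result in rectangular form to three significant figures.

Z_in ≈ 92.8 − j163 Ω

λ = v/f = 0.71·c / 1.22 GHz = 0.175 m
βl = 2π·l/λ = 2π × 0.166 = 59.6°
tan(βl) = tan(59.6°) = 1.7
Z_in = Z_0·(Z_L + jZ_0·tanβl)/(Z_0 + jZ_L·tanβl)
     = 300·(1280 + j511)/(300 + j2180)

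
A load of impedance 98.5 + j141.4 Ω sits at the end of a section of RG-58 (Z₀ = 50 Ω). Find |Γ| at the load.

Γ = (Z_L − Z_0)/(Z_L + Z_0) = (48.5 + j141.4)/(148.5 + j141.4)
|Γ| = 149/205

|Γ| ≈ 0.729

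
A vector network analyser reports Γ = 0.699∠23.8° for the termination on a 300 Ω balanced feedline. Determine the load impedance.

Z_L ≈ 732 + j808 Ω

Z_L = Z_0·(1 + Γ)/(1 − Γ) = 300·(1.64 + j0.282)/(0.36 − j0.282)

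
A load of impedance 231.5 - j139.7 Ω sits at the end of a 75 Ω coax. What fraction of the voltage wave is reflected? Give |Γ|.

|Γ| ≈ 0.623

Γ = (Z_L − Z_0)/(Z_L + Z_0) = (156.5 − j139.7)/(306.5 − j139.7)
|Γ| = 210/337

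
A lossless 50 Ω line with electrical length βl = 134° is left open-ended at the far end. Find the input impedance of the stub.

Z_in ≈ +j48.3 Ω

tan(βl) = -1.04
For an open-ended stub, Z_in = −jZ_0·cot(βl) = −jZ_0/tan(βl)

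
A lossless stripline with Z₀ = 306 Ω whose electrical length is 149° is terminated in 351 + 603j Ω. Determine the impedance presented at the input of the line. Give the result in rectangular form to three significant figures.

Z_in ≈ 91.1 + j221 Ω

tan(βl) = tan(149°) = -0.601
Z_in = Z_0·(Z_L + jZ_0·tanβl)/(Z_0 + jZ_L·tanβl)
     = 306·(351 + j419)/(668 − j211)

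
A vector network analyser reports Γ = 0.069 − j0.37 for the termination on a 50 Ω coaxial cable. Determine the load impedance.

Z_L ≈ 42.8 − j36.9 Ω

Z_L = Z_0·(1 + Γ)/(1 − Γ) = 50·(1.07 − j0.37)/(0.931 + j0.37)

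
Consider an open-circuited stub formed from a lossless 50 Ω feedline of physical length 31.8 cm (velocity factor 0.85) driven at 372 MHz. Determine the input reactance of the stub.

λ = v/f = 0.85·c / 372 MHz = 0.685 m
βl = 2π·l/λ = 2π × 0.464 = 167°
tan(βl) = -0.231
For an open-circuited stub, Z_in = −jZ_0·cot(βl) = −jZ_0/tan(βl)

X_in ≈ 217 Ω (inductive)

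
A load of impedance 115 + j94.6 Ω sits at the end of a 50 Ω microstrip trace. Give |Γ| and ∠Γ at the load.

Γ = (Z_L − Z_0)/(Z_L + Z_0) = (65 + j94.6)/(165 + j94.6)
|Γ| = 115/190 = 0.603

Γ ≈ 0.603 ∠ 25.7°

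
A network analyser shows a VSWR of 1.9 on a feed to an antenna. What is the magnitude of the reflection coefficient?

|Γ| = (S − 1)/(S + 1) = (1.9 − 1)/(1.9 + 1) = 0.9/2.9

|Γ| ≈ 0.31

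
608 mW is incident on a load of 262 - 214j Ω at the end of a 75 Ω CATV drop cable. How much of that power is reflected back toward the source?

|Γ| = |(187 − j214)/(337 − j214)| = 0.712
|Γ|² = 0.507
P_refl = |Γ|²·P_inc = 308 mW, P_del = (1 − |Γ|²)·P_inc = 300 mW

P_reflected ≈ 308 mW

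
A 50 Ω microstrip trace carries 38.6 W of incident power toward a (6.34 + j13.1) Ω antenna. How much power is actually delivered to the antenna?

|Γ| = |(-43.66 + j13.1)/(56.34 + j13.1)| = 0.788
|Γ|² = 0.621
P_refl = |Γ|²·P_inc = 24 W, P_del = (1 − |Γ|²)·P_inc = 14.6 W

P_delivered ≈ 14.6 W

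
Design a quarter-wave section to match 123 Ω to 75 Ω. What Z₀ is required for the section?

Z_qwt = √(Z_0·R_L) = √(75 × 123) = √9225

Z_qwt ≈ 96 Ω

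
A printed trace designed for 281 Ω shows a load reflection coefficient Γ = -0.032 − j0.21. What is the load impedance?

Z_L = Z_0·(1 + Γ)/(1 − Γ) = 281·(0.968 − j0.21)/(1.03 + j0.21)

Z_L ≈ 242 − j106 Ω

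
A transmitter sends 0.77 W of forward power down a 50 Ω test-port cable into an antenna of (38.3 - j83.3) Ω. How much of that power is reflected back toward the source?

P_reflected ≈ 0.37 W

|Γ| = |(-11.7 − j83.3)/(88.3 − j83.3)| = 0.693
|Γ|² = 0.48
P_refl = |Γ|²·P_inc = 0.37 W, P_del = (1 − |Γ|²)·P_inc = 0.4 W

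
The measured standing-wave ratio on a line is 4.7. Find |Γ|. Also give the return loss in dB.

|Γ| ≈ 0.649; return loss ≈ 3.75 dB

|Γ| = (S − 1)/(S + 1) = (4.7 − 1)/(4.7 + 1) = 3.7/5.7
RL = −20·log₁₀|Γ| = −20·log₁₀(0.649)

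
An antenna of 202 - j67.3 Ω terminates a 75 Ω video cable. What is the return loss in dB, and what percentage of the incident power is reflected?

RL ≈ 5.95 dB; 25.4% of incident power reflected

Γ = (127 − j67.3)/(277 − j67.3), |Γ| = 0.504
RL = −20·log₁₀(0.504) = 5.95 dB
P_refl/P_inc = |Γ|² = 0.254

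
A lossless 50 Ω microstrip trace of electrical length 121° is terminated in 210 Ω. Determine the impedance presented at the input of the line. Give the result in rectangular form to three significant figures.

Z_in ≈ 15.9 + j27.8 Ω

tan(βl) = tan(121°) = -1.66
Z_in = Z_0·(Z_L + jZ_0·tanβl)/(Z_0 + jZ_L·tanβl)
     = 50·(210 − j83.2)/(50 − j349)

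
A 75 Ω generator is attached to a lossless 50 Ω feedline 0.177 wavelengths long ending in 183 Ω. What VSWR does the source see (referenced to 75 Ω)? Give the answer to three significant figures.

βl = 2π × 0.177 = 63.7°
tan(βl) = 2.03
Z_in = Z_0·(Z_L + jZ_0·tanβl)/(Z_0 + jZ_L·tanβl) = 16.7 − j22.4 Ω
Γ_s = (Z_in − Z_s)/(Z_in + Z_s) = (-58.3 − j22.4)/(91.7 − j22.4), |Γ_s| = 0.662
VSWR = (1 + |Γ_s|)/(1 − |Γ_s|)

VSWR ≈ 4.92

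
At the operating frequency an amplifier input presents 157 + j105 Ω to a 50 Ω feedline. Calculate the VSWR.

VSWR ≈ 4.65

Γ = (Z_L − Z_0)/(Z_L + Z_0) = (107 + j105)/(207 + j105)
|Γ| = 150/232 = 0.646
VSWR = (1 + |Γ|)/(1 − |Γ|) = 1.65/0.354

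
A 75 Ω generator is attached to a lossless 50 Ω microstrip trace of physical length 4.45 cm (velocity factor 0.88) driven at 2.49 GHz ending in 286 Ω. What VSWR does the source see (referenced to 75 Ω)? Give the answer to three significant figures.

λ = v/f = 0.88·c / 2.49 GHz = 0.106 m
βl = 2π·l/λ = 2π × 0.42 = 151°
tan(βl) = -0.552
Z_in = Z_0·(Z_L + jZ_0·tanβl)/(Z_0 + jZ_L·tanβl) = 34 + j79.8 Ω
Γ_s = (Z_in − Z_s)/(Z_in + Z_s) = (-41 + j79.8)/(109 + j79.8), |Γ_s| = 0.664
VSWR = (1 + |Γ_s|)/(1 − |Γ_s|)

VSWR ≈ 4.95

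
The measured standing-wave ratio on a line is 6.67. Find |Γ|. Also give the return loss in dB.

|Γ| ≈ 0.739; return loss ≈ 2.62 dB

|Γ| = (S − 1)/(S + 1) = (6.67 − 1)/(6.67 + 1) = 5.67/7.67
RL = −20·log₁₀|Γ| = −20·log₁₀(0.739)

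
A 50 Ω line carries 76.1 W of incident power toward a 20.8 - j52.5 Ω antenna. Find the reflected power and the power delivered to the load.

|Γ| = |(-29.2 − j52.5)/(70.8 − j52.5)| = 0.682
|Γ|² = 0.465
P_refl = |Γ|²·P_inc = 35.4 W, P_del = (1 − |Γ|²)·P_inc = 40.7 W

P_reflected ≈ 35.4 W; P_delivered ≈ 40.7 W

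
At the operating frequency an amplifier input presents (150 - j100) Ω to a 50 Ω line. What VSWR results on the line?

Γ = (Z_L − Z_0)/(Z_L + Z_0) = (100 − j100)/(200 − j100)
|Γ| = 141/224 = 0.632
VSWR = (1 + |Γ|)/(1 − |Γ|) = 1.63/0.368

VSWR ≈ 4.44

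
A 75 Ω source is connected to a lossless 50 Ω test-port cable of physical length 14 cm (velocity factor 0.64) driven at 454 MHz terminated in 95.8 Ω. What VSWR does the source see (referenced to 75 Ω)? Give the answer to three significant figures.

VSWR ≈ 2.55

λ = v/f = 0.64·c / 454 MHz = 0.423 m
βl = 2π·l/λ = 2π × 0.331 = 119°
tan(βl) = -1.79
Z_in = Z_0·(Z_L + jZ_0·tanβl)/(Z_0 + jZ_L·tanβl) = 31.6 + j18.7 Ω
Γ_s = (Z_in − Z_s)/(Z_in + Z_s) = (-43.4 + j18.7)/(107 + j18.7), |Γ_s| = 0.437
VSWR = (1 + |Γ_s|)/(1 − |Γ_s|)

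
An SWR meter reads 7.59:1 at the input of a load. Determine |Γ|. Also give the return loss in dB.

|Γ| = (S − 1)/(S + 1) = (7.59 − 1)/(7.59 + 1) = 6.59/8.59
RL = −20·log₁₀|Γ| = −20·log₁₀(0.767)

|Γ| ≈ 0.767; return loss ≈ 2.3 dB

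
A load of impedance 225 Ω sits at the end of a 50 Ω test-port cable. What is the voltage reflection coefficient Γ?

Γ = 0.636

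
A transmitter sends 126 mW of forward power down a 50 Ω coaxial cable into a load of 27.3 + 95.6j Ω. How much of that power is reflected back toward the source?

P_reflected ≈ 80.5 mW

|Γ| = |(-22.7 + j95.6)/(77.3 + j95.6)| = 0.799
|Γ|² = 0.639
P_refl = |Γ|²·P_inc = 80.5 mW, P_del = (1 − |Γ|²)·P_inc = 45.5 mW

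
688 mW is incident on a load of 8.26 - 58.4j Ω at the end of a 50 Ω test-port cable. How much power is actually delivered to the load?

|Γ| = |(-41.74 − j58.4)/(58.26 − j58.4)| = 0.87
|Γ|² = 0.757
P_refl = |Γ|²·P_inc = 521 mW, P_del = (1 − |Γ|²)·P_inc = 167 mW

P_delivered ≈ 167 mW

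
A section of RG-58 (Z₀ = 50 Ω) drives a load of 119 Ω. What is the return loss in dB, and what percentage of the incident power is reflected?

Γ = (119 − 50)/(119 + 50) = 0.408
RL = −20·log₁₀(0.408) = 7.78 dB
P_refl/P_inc = |Γ|² = 0.167

RL ≈ 7.78 dB; 16.7% of incident power reflected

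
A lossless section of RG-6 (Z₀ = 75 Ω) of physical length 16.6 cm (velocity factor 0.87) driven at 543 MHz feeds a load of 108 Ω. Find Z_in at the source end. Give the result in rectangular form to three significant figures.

Z_in ≈ 62.3 + j21.6 Ω

λ = v/f = 0.87·c / 543 MHz = 0.481 m
βl = 2π·l/λ = 2π × 0.345 = 124°
tan(βl) = tan(124°) = -1.46
Z_in = Z_0·(Z_L + jZ_0·tanβl)/(Z_0 + jZ_L·tanβl)
     = 75·(108 − j110)/(75 − j158)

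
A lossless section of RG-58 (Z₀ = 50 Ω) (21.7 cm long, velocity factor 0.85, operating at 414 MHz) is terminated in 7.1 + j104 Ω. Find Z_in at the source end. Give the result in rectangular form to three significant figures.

Z_in ≈ 1.38 + j9.93 Ω

λ = v/f = 0.85·c / 414 MHz = 0.616 m
βl = 2π·l/λ = 2π × 0.352 = 127°
tan(βl) = tan(127°) = -1.34
Z_in = Z_0·(Z_L + jZ_0·tanβl)/(Z_0 + jZ_L·tanβl)
     = 50·(7.1 + j37.2)/(189 − j9.48)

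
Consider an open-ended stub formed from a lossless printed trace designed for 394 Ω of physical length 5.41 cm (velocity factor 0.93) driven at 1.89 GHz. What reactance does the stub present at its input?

X_in ≈ 354 Ω (inductive)

λ = v/f = 0.93·c / 1.89 GHz = 0.148 m
βl = 2π·l/λ = 2π × 0.366 = 132°
tan(βl) = -1.11
For an open-ended stub, Z_in = −jZ_0·cot(βl) = −jZ_0/tan(βl)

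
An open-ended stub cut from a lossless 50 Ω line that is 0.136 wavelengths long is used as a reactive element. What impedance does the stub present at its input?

βl = 2π × 0.136 = 49°
tan(βl) = 1.15
For an open-ended stub, Z_in = −jZ_0·cot(βl) = −jZ_0/tan(βl)

Z_in ≈ −j43.5 Ω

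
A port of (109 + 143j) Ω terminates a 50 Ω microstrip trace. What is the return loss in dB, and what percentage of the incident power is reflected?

Γ = (59 + j143)/(159 + j143), |Γ| = 0.723
RL = −20·log₁₀(0.723) = 2.81 dB
P_refl/P_inc = |Γ|² = 0.523

RL ≈ 2.81 dB; 52.3% of incident power reflected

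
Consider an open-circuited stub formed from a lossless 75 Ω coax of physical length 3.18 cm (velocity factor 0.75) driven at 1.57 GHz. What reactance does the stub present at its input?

X_in ≈ -13.4 Ω (capacitive)

λ = v/f = 0.75·c / 1.57 GHz = 0.143 m
βl = 2π·l/λ = 2π × 0.222 = 79.9°
tan(βl) = 5.6
For an open-circuited stub, Z_in = −jZ_0·cot(βl) = −jZ_0/tan(βl)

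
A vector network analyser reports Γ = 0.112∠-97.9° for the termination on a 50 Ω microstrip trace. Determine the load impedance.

Z_L = Z_0·(1 + Γ)/(1 − Γ) = 50·(0.985 − j0.111)/(1.02 + j0.111)

Z_L ≈ 47.3 − j10.6 Ω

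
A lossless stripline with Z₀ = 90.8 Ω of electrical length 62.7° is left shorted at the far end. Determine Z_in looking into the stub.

Z_in ≈ +j176 Ω

tan(βl) = 1.94
For a shorted stub, Z_in = jZ_0·tan(βl)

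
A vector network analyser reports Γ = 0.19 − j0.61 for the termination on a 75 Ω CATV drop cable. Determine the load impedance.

Z_L ≈ 43.2 − j89 Ω

Z_L = Z_0·(1 + Γ)/(1 − Γ) = 75·(1.19 − j0.61)/(0.81 + j0.61)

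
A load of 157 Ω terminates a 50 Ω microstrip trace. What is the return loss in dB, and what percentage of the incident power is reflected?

RL ≈ 5.73 dB; 26.7% of incident power reflected

Γ = (157 − 50)/(157 + 50) = 0.517
RL = −20·log₁₀(0.517) = 5.73 dB
P_refl/P_inc = |Γ|² = 0.267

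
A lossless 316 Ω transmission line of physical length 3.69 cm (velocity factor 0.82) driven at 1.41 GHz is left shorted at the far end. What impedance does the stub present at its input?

λ = v/f = 0.82·c / 1.41 GHz = 0.174 m
βl = 2π·l/λ = 2π × 0.212 = 76.1°
tan(βl) = 4.05
For a shorted stub, Z_in = jZ_0·tan(βl)

Z_in ≈ +j1280 Ω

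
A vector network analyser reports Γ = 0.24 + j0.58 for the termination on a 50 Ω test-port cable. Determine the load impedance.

Z_L = Z_0·(1 + Γ)/(1 − Γ) = 50·(1.24 + j0.58)/(0.76 − j0.58)

Z_L ≈ 33.2 + j63.5 Ω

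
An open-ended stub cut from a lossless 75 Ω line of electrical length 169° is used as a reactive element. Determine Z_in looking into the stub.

Z_in ≈ +j386 Ω

tan(βl) = -0.194
For an open-ended stub, Z_in = −jZ_0·cot(βl) = −jZ_0/tan(βl)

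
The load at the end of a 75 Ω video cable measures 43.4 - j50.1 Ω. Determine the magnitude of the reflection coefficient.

|Γ| ≈ 0.461

Γ = (Z_L − Z_0)/(Z_L + Z_0) = (-31.6 − j50.1)/(118.4 − j50.1)
|Γ| = 59.2/129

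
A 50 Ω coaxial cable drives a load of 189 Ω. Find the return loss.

Γ = (189 − 50)/(189 + 50) = 0.582
RL = −20·log₁₀|Γ| = −20·log₁₀(0.582)

RL ≈ 4.71 dB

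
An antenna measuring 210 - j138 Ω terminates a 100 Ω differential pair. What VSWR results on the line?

VSWR ≈ 3.17

Γ = (Z_L − Z_0)/(Z_L + Z_0) = (110 − j138)/(310 − j138)
|Γ| = 176/339 = 0.52
VSWR = (1 + |Γ|)/(1 − |Γ|) = 1.52/0.48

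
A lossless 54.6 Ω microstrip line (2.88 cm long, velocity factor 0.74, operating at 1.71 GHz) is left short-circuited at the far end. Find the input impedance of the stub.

Z_in ≈ +j305 Ω

λ = v/f = 0.74·c / 1.71 GHz = 0.13 m
βl = 2π·l/λ = 2π × 0.222 = 79.9°
tan(βl) = 5.59
For a short-circuited stub, Z_in = jZ_0·tan(βl)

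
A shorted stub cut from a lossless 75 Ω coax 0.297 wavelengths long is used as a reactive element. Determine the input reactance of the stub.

βl = 2π × 0.297 = 107°
tan(βl) = -3.29
For a shorted stub, Z_in = jZ_0·tan(βl)

X_in ≈ -247 Ω (capacitive)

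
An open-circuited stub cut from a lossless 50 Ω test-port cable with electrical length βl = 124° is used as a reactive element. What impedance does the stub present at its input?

Z_in ≈ +j33.7 Ω

tan(βl) = -1.48
For an open-circuited stub, Z_in = −jZ_0·cot(βl) = −jZ_0/tan(βl)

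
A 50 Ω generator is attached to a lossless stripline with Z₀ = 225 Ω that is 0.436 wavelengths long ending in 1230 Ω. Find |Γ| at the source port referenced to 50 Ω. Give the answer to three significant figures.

|Γ| ≈ 0.91

βl = 2π × 0.436 = 157°
tan(βl) = -0.425
Z_in = Z_0·(Z_L + jZ_0·tanβl)/(Z_0 + jZ_L·tanβl) = 227 + j432 Ω
Γ_s = (Z_in − Z_s)/(Z_in + Z_s) = (177 + j432)/(277 + j432), |Γ_s| = 0.91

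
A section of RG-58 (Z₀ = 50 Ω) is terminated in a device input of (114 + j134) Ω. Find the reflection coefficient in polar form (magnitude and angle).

Γ ≈ 0.701 ∠ 25.2°

Γ = (Z_L − Z_0)/(Z_L + Z_0) = (64 + j134)/(164 + j134)
|Γ| = 148/212 = 0.701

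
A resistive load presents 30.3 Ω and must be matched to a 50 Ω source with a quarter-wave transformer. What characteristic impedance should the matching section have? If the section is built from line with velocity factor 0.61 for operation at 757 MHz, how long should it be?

Z_qwt ≈ 38.9 Ω; length ≈ 6.04 cm

Z_qwt = √(Z_0·R_L) = √(50 × 30.3) = √1515
λ = 0.61·c/f = 0.242 m, so l = λ/4 = 0.0604 m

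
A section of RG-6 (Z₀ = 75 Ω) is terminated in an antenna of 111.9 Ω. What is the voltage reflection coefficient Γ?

Γ = 0.197

Γ = (Z_L − Z_0)/(Z_L + Z_0) = (111.9 − 75)/(111.9 + 75) = 36.9/186.9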